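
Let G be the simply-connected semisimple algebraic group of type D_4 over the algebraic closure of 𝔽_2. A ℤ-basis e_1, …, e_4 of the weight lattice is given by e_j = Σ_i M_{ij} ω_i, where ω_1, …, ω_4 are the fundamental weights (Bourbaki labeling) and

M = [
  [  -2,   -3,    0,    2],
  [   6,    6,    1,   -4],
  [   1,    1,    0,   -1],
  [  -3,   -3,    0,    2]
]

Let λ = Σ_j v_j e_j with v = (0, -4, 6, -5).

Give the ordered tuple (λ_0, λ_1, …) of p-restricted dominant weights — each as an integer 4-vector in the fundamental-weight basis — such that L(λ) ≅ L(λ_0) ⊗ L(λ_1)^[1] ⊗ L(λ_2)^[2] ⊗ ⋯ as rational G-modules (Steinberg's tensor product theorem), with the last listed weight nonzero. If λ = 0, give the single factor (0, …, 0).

Compute c_i = Σ_j M_{ij} v_j with v = (0, -4, 6, -5):
  c_1 = (-2)·(0) + (-3)·(-4) + (0)·(6) + (2)·(-5) = 2
  c_2 = (6)·(0) + (6)·(-4) + (1)·(6) + (-4)·(-5) = 2
  c_3 = (1)·(0) + (1)·(-4) + (0)·(6) + (-1)·(-5) = 1
  c_4 = (-3)·(0) + (-3)·(-4) + (0)·(6) + (2)·(-5) = 2
p = 2; digits c_i = Σ_j d_{ij}·2^j, 0 ≤ d_{ij} < 2:
  c_1 = 2 = 0·2^0 + 1·2^1
  c_2 = 2 = 0·2^0 + 1·2^1
  c_3 = 1 = 1·2^0
  c_4 = 2 = 0·2^0 + 1·2^1
Factor λ_0 = (0, 0, 1, 0)
Factor λ_1 = (1, 1, 0, 1)

((0, 0, 1, 0), (1, 1, 0, 1))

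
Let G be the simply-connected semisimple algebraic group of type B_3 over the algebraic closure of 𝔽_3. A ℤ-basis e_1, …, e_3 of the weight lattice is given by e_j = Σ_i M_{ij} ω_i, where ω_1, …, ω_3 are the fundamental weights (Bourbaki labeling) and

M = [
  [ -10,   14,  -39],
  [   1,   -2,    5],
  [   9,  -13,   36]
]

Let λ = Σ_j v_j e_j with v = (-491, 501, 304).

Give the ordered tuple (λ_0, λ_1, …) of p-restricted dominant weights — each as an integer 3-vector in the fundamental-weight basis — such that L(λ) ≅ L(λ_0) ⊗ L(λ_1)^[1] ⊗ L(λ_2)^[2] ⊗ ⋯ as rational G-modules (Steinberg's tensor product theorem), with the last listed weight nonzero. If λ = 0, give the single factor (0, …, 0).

Converting to the ω-basis (c_i = row i of M dotted with v = (-491, 501, 304)):
  c_1 = (-10)·(-491) + 14·501 + (-39)·(304) = 68
  c_2 = (1)·(-491) + (-2)·(501) + 5·304 = 27
  c_3 = (9)·(-491) + (-13)·(501) + 36·304 = 12
Base-3 expansion of each c_i:
  c_1 = 68 = 2·3^0 + 1·3^1 + 1·3^2 + 2·3^3
  c_2 = 27 = 0·3^0 + 0·3^1 + 0·3^2 + 1·3^3
  c_3 = 12 = 0·3^0 + 1·3^1 + 1·3^2
Factor λ_0 = (2, 0, 0)
Factor λ_1 = (1, 0, 1)
Factor λ_2 = (1, 0, 1)
Factor λ_3 = (2, 1, 0)

((2, 0, 0), (1, 0, 1), (1, 0, 1), (2, 1, 0))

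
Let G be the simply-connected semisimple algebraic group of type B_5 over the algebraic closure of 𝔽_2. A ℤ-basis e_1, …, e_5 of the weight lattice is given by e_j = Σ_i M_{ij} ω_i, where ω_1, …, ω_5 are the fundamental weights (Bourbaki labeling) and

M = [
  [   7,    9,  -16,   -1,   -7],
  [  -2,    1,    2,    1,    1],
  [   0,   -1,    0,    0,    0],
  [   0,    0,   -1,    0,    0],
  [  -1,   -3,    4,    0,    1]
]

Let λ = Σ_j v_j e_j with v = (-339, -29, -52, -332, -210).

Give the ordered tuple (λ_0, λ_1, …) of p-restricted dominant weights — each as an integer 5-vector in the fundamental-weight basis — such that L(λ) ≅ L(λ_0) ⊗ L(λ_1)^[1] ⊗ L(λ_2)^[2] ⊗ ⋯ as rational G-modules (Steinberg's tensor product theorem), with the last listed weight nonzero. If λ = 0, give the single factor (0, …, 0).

In the fundamental-weight basis, λ has coordinates c = M·v (v = (-339, -29, -52, -332, -210)):
  c_1 = (7)·(-339) + (9)·(-29) + (-16)·(-52) + (-1)·(-332) + (-7)·(-210) = 0
  c_2 = (-2)·(-339) + (1)·(-29) + (2)·(-52) + (1)·(-332) + (1)·(-210) = 3
  c_3 = (0)·(-339) + (-1)·(-29) + (0)·(-52) + (0)·(-332) + (0)·(-210) = 29
  c_4 = (0)·(-339) + (0)·(-29) + (-1)·(-52) + (0)·(-332) + (0)·(-210) = 52
  c_5 = (-1)·(-339) + (-3)·(-29) + (4)·(-52) + (0)·(-332) + (1)·(-210) = 8
Writing each c_i in base p = 2:
  c_1 = 0
  c_2 = 3 = 1·2^0 + 1·2^1
  c_3 = 29 = 1·2^0 + 0·2^1 + 1·2^2 + 1·2^3 + 1·2^4
  c_4 = 52 = 0·2^0 + 0·2^1 + 1·2^2 + 0·2^3 + 1·2^4 + 1·2^5
  c_5 = 8 = 0·2^0 + 0·2^1 + 0·2^2 + 1·2^3
Factor λ_0 = (0, 1, 1, 0, 0)
Factor λ_1 = (0, 1, 0, 0, 0)
Factor λ_2 = (0, 0, 1, 1, 0)
Factor λ_3 = (0, 0, 1, 0, 1)
Factor λ_4 = (0, 0, 1, 1, 0)
Factor λ_5 = (0, 0, 0, 1, 0)

((0, 1, 1, 0, 0), (0, 1, 0, 0, 0), (0, 0, 1, 1, 0), (0, 0, 1, 0, 1), (0, 0, 1, 1, 0), (0, 0, 0, 1, 0))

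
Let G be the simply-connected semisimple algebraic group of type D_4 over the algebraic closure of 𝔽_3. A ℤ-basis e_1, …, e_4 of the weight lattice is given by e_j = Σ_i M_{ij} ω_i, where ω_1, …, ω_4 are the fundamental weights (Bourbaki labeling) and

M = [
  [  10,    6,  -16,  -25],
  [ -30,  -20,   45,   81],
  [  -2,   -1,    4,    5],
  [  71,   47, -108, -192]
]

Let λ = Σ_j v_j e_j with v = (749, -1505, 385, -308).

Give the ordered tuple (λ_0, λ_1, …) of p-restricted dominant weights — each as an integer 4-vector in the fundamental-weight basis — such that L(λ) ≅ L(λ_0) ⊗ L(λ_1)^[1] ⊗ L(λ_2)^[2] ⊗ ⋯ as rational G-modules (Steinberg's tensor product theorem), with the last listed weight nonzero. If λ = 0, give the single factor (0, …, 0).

ω-coordinates c = M·v, v = (749, -1505, 385, -308):
  c_1 = (10)·(749) + (6)·(-1505) + (-16)·(385) + (-25)·(-308) = 0
  c_2 = (-30)·(749) + (-20)·(-1505) + (45)·(385) + (81)·(-308) = 7
  c_3 = (-2)·(749) + (-1)·(-1505) + (4)·(385) + (5)·(-308) = 7
  c_4 = (71)·(749) + (47)·(-1505) + (-108)·(385) + (-192)·(-308) = 0
Expand coordinatewise in base 3:
  c_1 = 0
  c_2 = 7 = 1·3^0 + 2·3^1
  c_3 = 7 = 1·3^0 + 2·3^1
  c_4 = 0
Factor λ_0 = (0, 1, 1, 0)
Factor λ_1 = (0, 2, 2, 0)

((0, 1, 1, 0), (0, 2, 2, 0))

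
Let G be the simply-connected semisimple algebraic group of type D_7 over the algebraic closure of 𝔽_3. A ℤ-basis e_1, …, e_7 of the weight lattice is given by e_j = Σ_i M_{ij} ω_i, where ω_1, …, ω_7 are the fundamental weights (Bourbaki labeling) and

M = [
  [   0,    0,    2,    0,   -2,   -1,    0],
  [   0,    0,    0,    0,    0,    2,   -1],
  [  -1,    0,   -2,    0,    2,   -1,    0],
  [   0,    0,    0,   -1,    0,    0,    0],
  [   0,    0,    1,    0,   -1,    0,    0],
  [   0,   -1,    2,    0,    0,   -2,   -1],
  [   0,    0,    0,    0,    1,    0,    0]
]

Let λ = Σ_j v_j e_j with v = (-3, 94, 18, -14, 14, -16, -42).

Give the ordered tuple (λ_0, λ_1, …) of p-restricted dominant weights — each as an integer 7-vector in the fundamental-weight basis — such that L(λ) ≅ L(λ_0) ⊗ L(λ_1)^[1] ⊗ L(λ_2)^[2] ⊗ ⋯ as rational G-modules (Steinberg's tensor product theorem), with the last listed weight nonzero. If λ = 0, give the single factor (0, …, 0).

Converting to the ω-basis (c_i = row i of M dotted with v = (-3, 94, 18, -14, 14, -16, -42)):
  c_1 = 0*-3 + 0*94 + 2*18 + 0*-14 + -2*14 + -1*-16 + 0*-42 = 24
  c_2 = 0*-3 + 0*94 + 0*18 + 0*-14 + 0*14 + 2*-16 + -1*-42 = 10
  c_3 = -1*-3 + 0*94 + -2*18 + 0*-14 + 2*14 + -1*-16 + 0*-42 = 11
  c_4 = 0*-3 + 0*94 + 0*18 + -1*-14 + 0*14 + 0*-16 + 0*-42 = 14
  c_5 = 0*-3 + 0*94 + 1*18 + 0*-14 + -1*14 + 0*-16 + 0*-42 = 4
  c_6 = 0*-3 + -1*94 + 2*18 + 0*-14 + 0*14 + -2*-16 + -1*-42 = 16
  c_7 = 0*-3 + 0*94 + 0*18 + 0*-14 + 1*14 + 0*-16 + 0*-42 = 14
Expand coordinatewise in base 3:
  c_1 = 24 = 0·3^0 + 2·3^1 + 2·3^2
  c_2 = 10 = 1·3^0 + 0·3^1 + 1·3^2
  c_3 = 11 = 2·3^0 + 0·3^1 + 1·3^2
  c_4 = 14 = 2·3^0 + 1·3^1 + 1·3^2
  c_5 = 4 = 1·3^0 + 1·3^1
  c_6 = 16 = 1·3^0 + 2·3^1 + 1·3^2
  c_7 = 14 = 2·3^0 + 1·3^1 + 1·3^2
λ_0 = (0, 1, 2, 2, 1, 1, 2)
λ_1 = (2, 0, 0, 1, 1, 2, 1)
λ_2 = (2, 1, 1, 1, 0, 1, 1)

((0, 1, 2, 2, 1, 1, 2), (2, 0, 0, 1, 1, 2, 1), (2, 1, 1, 1, 0, 1, 1))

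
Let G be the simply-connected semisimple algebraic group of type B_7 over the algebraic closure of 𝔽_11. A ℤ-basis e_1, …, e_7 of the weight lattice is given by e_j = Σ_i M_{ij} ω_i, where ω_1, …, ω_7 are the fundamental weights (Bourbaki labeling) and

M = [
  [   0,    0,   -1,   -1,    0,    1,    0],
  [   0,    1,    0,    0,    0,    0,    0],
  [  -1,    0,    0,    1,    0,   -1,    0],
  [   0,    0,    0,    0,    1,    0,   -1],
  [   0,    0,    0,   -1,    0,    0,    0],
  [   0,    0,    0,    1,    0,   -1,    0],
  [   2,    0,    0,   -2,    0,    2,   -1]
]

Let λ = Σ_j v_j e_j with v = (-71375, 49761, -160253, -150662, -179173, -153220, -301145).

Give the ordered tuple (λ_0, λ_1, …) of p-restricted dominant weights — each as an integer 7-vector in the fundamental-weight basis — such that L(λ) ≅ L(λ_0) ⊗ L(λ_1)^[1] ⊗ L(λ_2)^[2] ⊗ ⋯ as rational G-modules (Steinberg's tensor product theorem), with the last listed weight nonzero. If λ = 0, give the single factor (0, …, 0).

((10, 8, 2, 4, 6, 6, 5), (2, 2, 0, 0, 1, 1, 8), (5, 4, 6, 7, 2, 10, 1), (8, 4, 0, 3, 3, 1, 5), (10, 3, 5, 8, 10, 0, 10))

Change of basis e → ω: c = M·v where v = (-71375, 49761, -160253, -150662, -179173, -153220, -301145):
  c_1 = (0)·(-71375) + (0)·(49761) + (-1)·(-160253) + (-1)·(-150662) + (0)·(-179173) + (1)·(-153220) + (0)·(-301145) = 157695
  c_2 = (0)·(-71375) + (1)·(49761) + (0)·(-160253) + (0)·(-150662) + (0)·(-179173) + (0)·(-153220) + (0)·(-301145) = 49761
  c_3 = (-1)·(-71375) + (0)·(49761) + (0)·(-160253) + (1)·(-150662) + (0)·(-179173) + (-1)·(-153220) + (0)·(-301145) = 73933
  c_4 = (0)·(-71375) + (0)·(49761) + (0)·(-160253) + (0)·(-150662) + (1)·(-179173) + (0)·(-153220) + (-1)·(-301145) = 121972
  c_5 = (0)·(-71375) + (0)·(49761) + (0)·(-160253) + (-1)·(-150662) + (0)·(-179173) + (0)·(-153220) + (0)·(-301145) = 150662
  c_6 = (0)·(-71375) + (0)·(49761) + (0)·(-160253) + (1)·(-150662) + (0)·(-179173) + (-1)·(-153220) + (0)·(-301145) = 2558
  c_7 = (2)·(-71375) + (0)·(49761) + (0)·(-160253) + (-2)·(-150662) + (0)·(-179173) + (2)·(-153220) + (-1)·(-301145) = 153279
Writing each c_i in base p = 11:
  c_1 = 157695 = 10·11^0 + 2·11^1 + 5·11^2 + 8·11^3 + 10·11^4
  c_2 = 49761 = 8·11^0 + 2·11^1 + 4·11^2 + 4·11^3 + 3·11^4
  c_3 = 73933 = 2·11^0 + 0·11^1 + 6·11^2 + 0·11^3 + 5·11^4
  c_4 = 121972 = 4·11^0 + 0·11^1 + 7·11^2 + 3·11^3 + 8·11^4
  c_5 = 150662 = 6·11^0 + 1·11^1 + 2·11^2 + 3·11^3 + 10·11^4
  c_6 = 2558 = 6·11^0 + 1·11^1 + 10·11^2 + 1·11^3
  c_7 = 153279 = 5·11^0 + 8·11^1 + 1·11^2 + 5·11^3 + 10·11^4
λ_0 = (10, 8, 2, 4, 6, 6, 5)
λ_1 = (2, 2, 0, 0, 1, 1, 8)
λ_2 = (5, 4, 6, 7, 2, 10, 1)
λ_3 = (8, 4, 0, 3, 3, 1, 5)
λ_4 = (10, 3, 5, 8, 10, 0, 10)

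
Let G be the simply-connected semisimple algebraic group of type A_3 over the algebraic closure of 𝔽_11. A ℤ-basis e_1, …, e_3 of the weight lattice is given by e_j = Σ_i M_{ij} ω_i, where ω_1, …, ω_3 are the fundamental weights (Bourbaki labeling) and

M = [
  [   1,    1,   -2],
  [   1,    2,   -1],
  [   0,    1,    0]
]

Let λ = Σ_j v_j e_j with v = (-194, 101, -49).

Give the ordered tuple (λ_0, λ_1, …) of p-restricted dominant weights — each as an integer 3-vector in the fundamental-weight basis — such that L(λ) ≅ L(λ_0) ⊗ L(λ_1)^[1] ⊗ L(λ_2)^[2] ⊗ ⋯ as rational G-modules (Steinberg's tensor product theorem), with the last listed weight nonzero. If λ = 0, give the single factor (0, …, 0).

Change of basis e → ω: c = M·v where v = (-194, 101, -49):
  c_1 = (1)·(-194) + (1)·(101) + (-2)·(-49) = 5
  c_2 = (1)·(-194) + (2)·(101) + (-1)·(-49) = 57
  c_3 = (0)·(-194) + (1)·(101) + (0)·(-49) = 101
Base-11 expansion of each c_i:
  c_1 = 5 = 5·11^0
  c_2 = 57 = 2·11^0 + 5·11^1
  c_3 = 101 = 2·11^0 + 9·11^1
p-restricted factor λ_0 = (5, 2, 2)
p-restricted factor λ_1 = (0, 5, 9)

((5, 2, 2), (0, 5, 9))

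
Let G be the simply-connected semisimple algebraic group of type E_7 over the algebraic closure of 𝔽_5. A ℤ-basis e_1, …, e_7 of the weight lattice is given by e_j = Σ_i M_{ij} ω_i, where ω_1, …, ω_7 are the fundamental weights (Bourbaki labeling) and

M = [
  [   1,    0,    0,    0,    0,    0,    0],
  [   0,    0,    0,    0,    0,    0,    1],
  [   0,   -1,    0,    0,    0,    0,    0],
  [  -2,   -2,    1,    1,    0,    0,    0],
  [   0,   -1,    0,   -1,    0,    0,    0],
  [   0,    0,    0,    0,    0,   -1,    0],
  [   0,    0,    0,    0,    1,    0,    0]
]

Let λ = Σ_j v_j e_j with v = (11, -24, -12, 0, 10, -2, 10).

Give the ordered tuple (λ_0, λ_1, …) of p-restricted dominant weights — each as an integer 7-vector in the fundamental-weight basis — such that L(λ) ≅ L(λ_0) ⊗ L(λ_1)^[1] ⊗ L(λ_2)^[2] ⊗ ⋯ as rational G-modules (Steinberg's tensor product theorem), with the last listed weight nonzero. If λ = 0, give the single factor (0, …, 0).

Compute c_i = Σ_j M_{ij} v_j with v = (11, -24, -12, 0, 10, -2, 10):
  c_1 = (1)·(11) + (0)·(-24) + (0)·(-12) + (0)·(0) + (0)·(10) + (0)·(-2) + (0)·(10) = 11
  c_2 = (0)·(11) + (0)·(-24) + (0)·(-12) + (0)·(0) + (0)·(10) + (0)·(-2) + (1)·(10) = 10
  c_3 = (0)·(11) + (-1)·(-24) + (0)·(-12) + (0)·(0) + (0)·(10) + (0)·(-2) + (0)·(10) = 24
  c_4 = (-2)·(11) + (-2)·(-24) + (1)·(-12) + (1)·(0) + (0)·(10) + (0)·(-2) + (0)·(10) = 14
  c_5 = (0)·(11) + (-1)·(-24) + (0)·(-12) + (-1)·(0) + (0)·(10) + (0)·(-2) + (0)·(10) = 24
  c_6 = (0)·(11) + (0)·(-24) + (0)·(-12) + (0)·(0) + (0)·(10) + (-1)·(-2) + (0)·(10) = 2
  c_7 = (0)·(11) + (0)·(-24) + (0)·(-12) + (0)·(0) + (1)·(10) + (0)·(-2) + (0)·(10) = 10
Base-5 expansion of each c_i:
  c_1 = 11 = 1·5^0 + 2·5^1
  c_2 = 10 = 0·5^0 + 2·5^1
  c_3 = 24 = 4·5^0 + 4·5^1
  c_4 = 14 = 4·5^0 + 2·5^1
  c_5 = 24 = 4·5^0 + 4·5^1
  c_6 = 2 = 2·5^0
  c_7 = 10 = 0·5^0 + 2·5^1
p-restricted factor λ_0 = (1, 0, 4, 4, 4, 2, 0)
p-restricted factor λ_1 = (2, 2, 4, 2, 4, 0, 2)

((1, 0, 4, 4, 4, 2, 0), (2, 2, 4, 2, 4, 0, 2))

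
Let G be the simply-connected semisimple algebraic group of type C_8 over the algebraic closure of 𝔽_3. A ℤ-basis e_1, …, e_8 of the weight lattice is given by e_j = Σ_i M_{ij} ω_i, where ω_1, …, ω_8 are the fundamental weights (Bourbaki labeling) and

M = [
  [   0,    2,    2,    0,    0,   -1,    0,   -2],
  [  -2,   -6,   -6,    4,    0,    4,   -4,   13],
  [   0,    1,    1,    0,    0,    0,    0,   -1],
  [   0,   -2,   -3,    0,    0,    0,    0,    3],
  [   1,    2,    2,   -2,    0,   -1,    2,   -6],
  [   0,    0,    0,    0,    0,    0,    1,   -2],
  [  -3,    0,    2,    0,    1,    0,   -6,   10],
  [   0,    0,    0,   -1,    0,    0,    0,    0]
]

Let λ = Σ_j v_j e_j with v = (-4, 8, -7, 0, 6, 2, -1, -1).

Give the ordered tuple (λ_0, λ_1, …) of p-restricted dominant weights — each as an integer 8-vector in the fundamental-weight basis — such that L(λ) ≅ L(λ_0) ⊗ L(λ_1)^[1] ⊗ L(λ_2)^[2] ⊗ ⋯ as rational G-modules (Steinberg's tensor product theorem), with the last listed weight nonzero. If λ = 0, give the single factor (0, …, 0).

((2, 1, 2, 2, 0, 1, 0, 0),)

ω-coordinates c = M·v, v = (-4, 8, -7, 0, 6, 2, -1, -1):
  c_1 = (0)·(-4) + (2)·(8) + (2)·(-7) + (0)·(0) + (0)·(6) + (-1)·(2) + (0)·(-1) + (-2)·(-1) = 2
  c_2 = (-2)·(-4) + (-6)·(8) + (-6)·(-7) + (4)·(0) + (0)·(6) + (4)·(2) + (-4)·(-1) + (13)·(-1) = 1
  c_3 = (0)·(-4) + (1)·(8) + (1)·(-7) + (0)·(0) + (0)·(6) + (0)·(2) + (0)·(-1) + (-1)·(-1) = 2
  c_4 = (0)·(-4) + (-2)·(8) + (-3)·(-7) + (0)·(0) + (0)·(6) + (0)·(2) + (0)·(-1) + (3)·(-1) = 2
  c_5 = (1)·(-4) + (2)·(8) + (2)·(-7) + (-2)·(0) + (0)·(6) + (-1)·(2) + (2)·(-1) + (-6)·(-1) = 0
  c_6 = (0)·(-4) + (0)·(8) + (0)·(-7) + (0)·(0) + (0)·(6) + (0)·(2) + (1)·(-1) + (-2)·(-1) = 1
  c_7 = (-3)·(-4) + (0)·(8) + (2)·(-7) + (0)·(0) + (1)·(6) + (0)·(2) + (-6)·(-1) + (10)·(-1) = 0
  c_8 = (0)·(-4) + (0)·(8) + (0)·(-7) + (-1)·(0) + (0)·(6) + (0)·(2) + (0)·(-1) + (0)·(-1) = 0
Base-3 expansion of each c_i:
  c_1 = 2 = 2·3^0
  c_2 = 1 = 1·3^0
  c_3 = 2 = 2·3^0
  c_4 = 2 = 2·3^0
  c_5 = 0
  c_6 = 1 = 1·3^0
  c_7 = 0
  c_8 = 0
p-restricted factor λ_0 = (2, 1, 2, 2, 0, 1, 0, 0)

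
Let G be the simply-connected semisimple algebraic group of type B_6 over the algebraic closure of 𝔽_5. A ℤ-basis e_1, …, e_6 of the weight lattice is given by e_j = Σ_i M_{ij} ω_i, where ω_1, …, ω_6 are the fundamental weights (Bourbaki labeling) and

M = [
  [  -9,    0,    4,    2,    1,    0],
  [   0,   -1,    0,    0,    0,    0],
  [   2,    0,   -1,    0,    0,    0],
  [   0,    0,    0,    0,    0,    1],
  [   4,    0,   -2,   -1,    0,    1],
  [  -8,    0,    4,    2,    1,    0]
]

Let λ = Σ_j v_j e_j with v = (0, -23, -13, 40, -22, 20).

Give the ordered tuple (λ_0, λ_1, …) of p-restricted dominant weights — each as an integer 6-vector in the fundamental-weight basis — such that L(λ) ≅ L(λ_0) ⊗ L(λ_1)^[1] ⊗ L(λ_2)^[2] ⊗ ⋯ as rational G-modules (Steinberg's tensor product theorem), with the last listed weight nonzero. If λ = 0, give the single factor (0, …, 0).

((1, 3, 3, 0, 1, 1), (1, 4, 2, 4, 1, 1))

In the fundamental-weight basis, λ has coordinates c = M·v (v = (0, -23, -13, 40, -22, 20)):
  c_1 = (-9)·(0) + (0)·(-23) + (4)·(-13) + (2)·(40) + (1)·(-22) + (0)·(20) = 6
  c_2 = (0)·(0) + (-1)·(-23) + (0)·(-13) + (0)·(40) + (0)·(-22) + (0)·(20) = 23
  c_3 = (2)·(0) + (0)·(-23) + (-1)·(-13) + (0)·(40) + (0)·(-22) + (0)·(20) = 13
  c_4 = (0)·(0) + (0)·(-23) + (0)·(-13) + (0)·(40) + (0)·(-22) + (1)·(20) = 20
  c_5 = (4)·(0) + (0)·(-23) + (-2)·(-13) + (-1)·(40) + (0)·(-22) + (1)·(20) = 6
  c_6 = (-8)·(0) + (0)·(-23) + (4)·(-13) + (2)·(40) + (1)·(-22) + (0)·(20) = 6
Writing each c_i in base p = 5:
  c_1 = 6 = 1·5^0 + 1·5^1
  c_2 = 23 = 3·5^0 + 4·5^1
  c_3 = 13 = 3·5^0 + 2·5^1
  c_4 = 20 = 0·5^0 + 4·5^1
  c_5 = 6 = 1·5^0 + 1·5^1
  c_6 = 6 = 1·5^0 + 1·5^1
λ_0 = (1, 3, 3, 0, 1, 1)
λ_1 = (1, 4, 2, 4, 1, 1)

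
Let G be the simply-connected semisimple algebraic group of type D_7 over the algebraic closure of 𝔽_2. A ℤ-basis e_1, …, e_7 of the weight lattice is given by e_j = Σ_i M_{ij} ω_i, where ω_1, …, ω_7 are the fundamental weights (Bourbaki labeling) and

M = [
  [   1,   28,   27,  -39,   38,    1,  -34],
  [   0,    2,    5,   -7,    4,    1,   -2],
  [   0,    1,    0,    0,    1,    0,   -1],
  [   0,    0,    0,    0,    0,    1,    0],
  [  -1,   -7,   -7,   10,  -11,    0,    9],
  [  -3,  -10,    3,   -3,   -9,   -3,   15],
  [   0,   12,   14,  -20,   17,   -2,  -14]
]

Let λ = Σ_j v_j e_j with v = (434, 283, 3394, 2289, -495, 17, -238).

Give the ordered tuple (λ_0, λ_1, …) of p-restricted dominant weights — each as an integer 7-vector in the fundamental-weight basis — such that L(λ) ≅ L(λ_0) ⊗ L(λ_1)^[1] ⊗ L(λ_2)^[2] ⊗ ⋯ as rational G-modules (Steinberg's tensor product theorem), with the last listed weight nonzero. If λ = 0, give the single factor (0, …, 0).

((0, 0, 0, 1, 0, 1, 1), (0, 1, 1, 0, 0, 0, 1), (0, 0, 0, 0, 1, 0, 1), (1, 1, 1, 0, 0, 0, 1), (1, 1, 1, 1, 1, 1, 0))

Converting to the ω-basis (c_i = row i of M dotted with v = (434, 283, 3394, 2289, -495, 17, -238)):
  c_1 = (1)·(434) + (28)·(283) + (27)·(3394) + (-39)·(2289) + (38)·(-495) + (1)·(17) + (-34)·(-238) = 24
  c_2 = (0)·(434) + (2)·(283) + (5)·(3394) + (-7)·(2289) + (4)·(-495) + (1)·(17) + (-2)·(-238) = 26
  c_3 = (0)·(434) + (1)·(283) + (0)·(3394) + (0)·(2289) + (1)·(-495) + (0)·(17) + (-1)·(-238) = 26
  c_4 = (0)·(434) + (0)·(283) + (0)·(3394) + (0)·(2289) + (0)·(-495) + (1)·(17) + (0)·(-238) = 17
  c_5 = (-1)·(434) + (-7)·(283) + (-7)·(3394) + (10)·(2289) + (-11)·(-495) + (0)·(17) + (9)·(-238) = 20
  c_6 = (-3)·(434) + (-10)·(283) + (3)·(3394) + (-3)·(2289) + (-9)·(-495) + (-3)·(17) + (15)·(-238) = 17
  c_7 = (0)·(434) + (12)·(283) + (14)·(3394) + (-20)·(2289) + (17)·(-495) + (-2)·(17) + (-14)·(-238) = 15
p = 2; digits c_i = Σ_j d_{ij}·2^j, 0 ≤ d_{ij} < 2:
  c_1 = 24 = 0·2^0 + 0·2^1 + 0·2^2 + 1·2^3 + 1·2^4
  c_2 = 26 = 0·2^0 + 1·2^1 + 0·2^2 + 1·2^3 + 1·2^4
  c_3 = 26 = 0·2^0 + 1·2^1 + 0·2^2 + 1·2^3 + 1·2^4
  c_4 = 17 = 1·2^0 + 0·2^1 + 0·2^2 + 0·2^3 + 1·2^4
  c_5 = 20 = 0·2^0 + 0·2^1 + 1·2^2 + 0·2^3 + 1·2^4
  c_6 = 17 = 1·2^0 + 0·2^1 + 0·2^2 + 0·2^3 + 1·2^4
  c_7 = 15 = 1·2^0 + 1·2^1 + 1·2^2 + 1·2^3
p-restricted factor λ_0 = (0, 0, 0, 1, 0, 1, 1)
p-restricted factor λ_1 = (0, 1, 1, 0, 0, 0, 1)
p-restricted factor λ_2 = (0, 0, 0, 0, 1, 0, 1)
p-restricted factor λ_3 = (1, 1, 1, 0, 0, 0, 1)
p-restricted factor λ_4 = (1, 1, 1, 1, 1, 1, 0)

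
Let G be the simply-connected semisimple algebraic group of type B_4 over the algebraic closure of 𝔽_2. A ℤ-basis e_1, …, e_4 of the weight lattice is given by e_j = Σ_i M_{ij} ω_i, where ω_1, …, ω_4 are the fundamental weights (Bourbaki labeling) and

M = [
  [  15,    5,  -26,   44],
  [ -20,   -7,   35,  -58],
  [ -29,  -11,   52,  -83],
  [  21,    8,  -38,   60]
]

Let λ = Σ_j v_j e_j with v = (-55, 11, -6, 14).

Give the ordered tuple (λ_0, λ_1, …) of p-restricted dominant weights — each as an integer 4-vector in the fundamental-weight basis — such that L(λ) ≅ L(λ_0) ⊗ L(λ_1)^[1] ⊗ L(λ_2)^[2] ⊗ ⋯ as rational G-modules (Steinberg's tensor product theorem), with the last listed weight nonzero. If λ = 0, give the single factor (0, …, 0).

Compute c_i = Σ_j M_{ij} v_j with v = (-55, 11, -6, 14):
  c_1 = (15)·(-55) + (5)·(11) + (-26)·(-6) + (44)·(14) = 2
  c_2 = (-20)·(-55) + (-7)·(11) + (35)·(-6) + (-58)·(14) = 1
  c_3 = (-29)·(-55) + (-11)·(11) + (52)·(-6) + (-83)·(14) = 0
  c_4 = (21)·(-55) + (8)·(11) + (-38)·(-6) + (60)·(14) = 1
p = 2; digits c_i = Σ_j d_{ij}·2^j, 0 ≤ d_{ij} < 2:
  c_1 = 2 = 0·2^0 + 1·2^1
  c_2 = 1 = 1·2^0
  c_3 = 0
  c_4 = 1 = 1·2^0
λ_0 = (0, 1, 0, 1)
λ_1 = (1, 0, 0, 0)

((0, 1, 0, 1), (1, 0, 0, 0))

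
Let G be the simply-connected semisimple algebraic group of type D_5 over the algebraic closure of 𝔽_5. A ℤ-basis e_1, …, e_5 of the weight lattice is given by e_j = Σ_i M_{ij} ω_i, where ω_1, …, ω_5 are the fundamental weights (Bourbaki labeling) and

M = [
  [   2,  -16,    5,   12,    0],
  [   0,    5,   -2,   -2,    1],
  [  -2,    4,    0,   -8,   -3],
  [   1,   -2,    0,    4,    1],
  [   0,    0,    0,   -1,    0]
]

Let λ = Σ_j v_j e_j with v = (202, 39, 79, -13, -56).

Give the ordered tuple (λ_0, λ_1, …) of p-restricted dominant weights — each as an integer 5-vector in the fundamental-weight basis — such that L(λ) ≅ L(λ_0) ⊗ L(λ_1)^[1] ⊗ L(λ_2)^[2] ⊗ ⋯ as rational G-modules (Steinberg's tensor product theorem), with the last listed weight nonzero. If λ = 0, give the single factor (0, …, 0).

((4, 2, 4, 1, 3), (3, 1, 4, 3, 2))

Change of basis e → ω: c = M·v where v = (202, 39, 79, -13, -56):
  c_1 = 2*202 + -16*39 + 5*79 + 12*-13 + 0*-56 = 19
  c_2 = 0*202 + 5*39 + -2*79 + -2*-13 + 1*-56 = 7
  c_3 = -2*202 + 4*39 + 0*79 + -8*-13 + -3*-56 = 24
  c_4 = 1*202 + -2*39 + 0*79 + 4*-13 + 1*-56 = 16
  c_5 = 0*202 + 0*39 + 0*79 + -1*-13 + 0*-56 = 13
p = 5; digits c_i = Σ_j d_{ij}·5^j, 0 ≤ d_{ij} < 5:
  c_1 = 19 = 4·5^0 + 3·5^1
  c_2 = 7 = 2·5^0 + 1·5^1
  c_3 = 24 = 4·5^0 + 4·5^1
  c_4 = 16 = 1·5^0 + 3·5^1
  c_5 = 13 = 3·5^0 + 2·5^1
p-restricted factor λ_0 = (4, 2, 4, 1, 3)
p-restricted factor λ_1 = (3, 1, 4, 3, 2)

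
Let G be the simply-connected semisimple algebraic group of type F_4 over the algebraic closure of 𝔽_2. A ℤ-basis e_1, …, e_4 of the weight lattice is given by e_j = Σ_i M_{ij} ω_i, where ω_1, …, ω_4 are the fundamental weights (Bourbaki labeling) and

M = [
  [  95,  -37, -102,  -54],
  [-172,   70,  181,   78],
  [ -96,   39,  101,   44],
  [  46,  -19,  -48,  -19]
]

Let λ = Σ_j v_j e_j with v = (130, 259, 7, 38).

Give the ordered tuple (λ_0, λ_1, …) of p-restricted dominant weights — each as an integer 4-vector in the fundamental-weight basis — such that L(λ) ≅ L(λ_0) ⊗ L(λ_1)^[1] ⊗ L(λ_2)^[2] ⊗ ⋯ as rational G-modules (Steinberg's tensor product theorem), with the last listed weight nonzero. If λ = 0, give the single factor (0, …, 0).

((1, 1, 0, 1),)

Converting to the ω-basis (c_i = row i of M dotted with v = (130, 259, 7, 38)):
  c_1 = 95*130 + -37*259 + -102*7 + -54*38 = 1
  c_2 = -172*130 + 70*259 + 181*7 + 78*38 = 1
  c_3 = -96*130 + 39*259 + 101*7 + 44*38 = 0
  c_4 = 46*130 + -19*259 + -48*7 + -19*38 = 1
Writing each c_i in base p = 2:
  c_1 = 1 = 1·2^0
  c_2 = 1 = 1·2^0
  c_3 = 0
  c_4 = 1 = 1·2^0
p-restricted factor λ_0 = (1, 1, 0, 1)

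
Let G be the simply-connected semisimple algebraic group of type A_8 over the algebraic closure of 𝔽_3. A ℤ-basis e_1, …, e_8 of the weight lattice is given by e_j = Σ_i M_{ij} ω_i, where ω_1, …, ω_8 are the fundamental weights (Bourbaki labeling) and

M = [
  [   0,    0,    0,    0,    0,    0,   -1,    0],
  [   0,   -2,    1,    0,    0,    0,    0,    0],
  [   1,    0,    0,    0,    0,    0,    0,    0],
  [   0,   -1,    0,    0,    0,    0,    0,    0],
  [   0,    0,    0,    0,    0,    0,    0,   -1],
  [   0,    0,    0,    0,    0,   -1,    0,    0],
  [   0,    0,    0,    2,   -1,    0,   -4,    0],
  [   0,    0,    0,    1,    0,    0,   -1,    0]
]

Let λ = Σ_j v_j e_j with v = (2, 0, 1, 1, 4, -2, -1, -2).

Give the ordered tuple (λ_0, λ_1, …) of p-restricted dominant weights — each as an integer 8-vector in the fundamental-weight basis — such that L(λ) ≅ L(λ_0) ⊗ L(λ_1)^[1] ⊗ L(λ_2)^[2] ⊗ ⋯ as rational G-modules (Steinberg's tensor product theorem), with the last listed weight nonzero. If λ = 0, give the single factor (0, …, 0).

Change of basis e → ω: c = M·v where v = (2, 0, 1, 1, 4, -2, -1, -2):
  c_1 = 0*2 + 0*0 + 0*1 + 0*1 + 0*4 + 0*-2 + -1*-1 + 0*-2 = 1
  c_2 = 0*2 + -2*0 + 1*1 + 0*1 + 0*4 + 0*-2 + 0*-1 + 0*-2 = 1
  c_3 = 1*2 + 0*0 + 0*1 + 0*1 + 0*4 + 0*-2 + 0*-1 + 0*-2 = 2
  c_4 = 0*2 + -1*0 + 0*1 + 0*1 + 0*4 + 0*-2 + 0*-1 + 0*-2 = 0
  c_5 = 0*2 + 0*0 + 0*1 + 0*1 + 0*4 + 0*-2 + 0*-1 + -1*-2 = 2
  c_6 = 0*2 + 0*0 + 0*1 + 0*1 + 0*4 + -1*-2 + 0*-1 + 0*-2 = 2
  c_7 = 0*2 + 0*0 + 0*1 + 2*1 + -1*4 + 0*-2 + -4*-1 + 0*-2 = 2
  c_8 = 0*2 + 0*0 + 0*1 + 1*1 + 0*4 + 0*-2 + -1*-1 + 0*-2 = 2
Writing each c_i in base p = 3:
  c_1 = 1 = 1·3^0
  c_2 = 1 = 1·3^0
  c_3 = 2 = 2·3^0
  c_4 = 0
  c_5 = 2 = 2·3^0
  c_6 = 2 = 2·3^0
  c_7 = 2 = 2·3^0
  c_8 = 2 = 2·3^0
λ_0 = (1, 1, 2, 0, 2, 2, 2, 2)

((1, 1, 2, 0, 2, 2, 2, 2),)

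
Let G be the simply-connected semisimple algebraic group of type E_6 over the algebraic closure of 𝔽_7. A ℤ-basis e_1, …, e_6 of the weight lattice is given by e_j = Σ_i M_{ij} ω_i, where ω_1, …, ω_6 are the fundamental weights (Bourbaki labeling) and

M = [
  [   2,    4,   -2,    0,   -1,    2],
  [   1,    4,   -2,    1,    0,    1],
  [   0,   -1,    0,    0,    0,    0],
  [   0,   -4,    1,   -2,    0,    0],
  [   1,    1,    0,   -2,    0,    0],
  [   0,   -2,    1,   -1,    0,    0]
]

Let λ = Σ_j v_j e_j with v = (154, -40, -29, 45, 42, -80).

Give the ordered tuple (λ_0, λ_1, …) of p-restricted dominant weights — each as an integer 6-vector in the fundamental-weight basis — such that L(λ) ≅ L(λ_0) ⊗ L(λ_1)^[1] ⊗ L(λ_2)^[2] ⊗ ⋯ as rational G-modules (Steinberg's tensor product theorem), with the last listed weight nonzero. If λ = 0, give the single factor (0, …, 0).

ω-coordinates c = M·v, v = (154, -40, -29, 45, 42, -80):
  c_1 = (2)·(154) + (4)·(-40) + (-2)·(-29) + (0)·(45) + (-1)·(42) + (2)·(-80) = 4
  c_2 = (1)·(154) + (4)·(-40) + (-2)·(-29) + (1)·(45) + (0)·(42) + (1)·(-80) = 17
  c_3 = (0)·(154) + (-1)·(-40) + (0)·(-29) + (0)·(45) + (0)·(42) + (0)·(-80) = 40
  c_4 = (0)·(154) + (-4)·(-40) + (1)·(-29) + (-2)·(45) + (0)·(42) + (0)·(-80) = 41
  c_5 = (1)·(154) + (1)·(-40) + (0)·(-29) + (-2)·(45) + (0)·(42) + (0)·(-80) = 24
  c_6 = (0)·(154) + (-2)·(-40) + (1)·(-29) + (-1)·(45) + (0)·(42) + (0)·(-80) = 6
Writing each c_i in base p = 7:
  c_1 = 4 = 4·7^0
  c_2 = 17 = 3·7^0 + 2·7^1
  c_3 = 40 = 5·7^0 + 5·7^1
  c_4 = 41 = 6·7^0 + 5·7^1
  c_5 = 24 = 3·7^0 + 3·7^1
  c_6 = 6 = 6·7^0
λ_0 = (4, 3, 5, 6, 3, 6)
λ_1 = (0, 2, 5, 5, 3, 0)

((4, 3, 5, 6, 3, 6), (0, 2, 5, 5, 3, 0))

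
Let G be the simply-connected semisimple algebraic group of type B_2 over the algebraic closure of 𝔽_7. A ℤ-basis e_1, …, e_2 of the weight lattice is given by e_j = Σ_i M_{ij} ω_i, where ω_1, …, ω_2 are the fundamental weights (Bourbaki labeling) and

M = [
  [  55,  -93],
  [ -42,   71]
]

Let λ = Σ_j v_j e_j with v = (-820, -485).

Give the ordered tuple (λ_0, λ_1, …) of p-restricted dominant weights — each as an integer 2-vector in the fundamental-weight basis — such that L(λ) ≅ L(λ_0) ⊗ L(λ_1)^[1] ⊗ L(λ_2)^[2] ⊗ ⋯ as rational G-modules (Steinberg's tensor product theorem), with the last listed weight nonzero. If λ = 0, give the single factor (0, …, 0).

((5, 5),)

Change of basis e → ω: c = M·v where v = (-820, -485):
  c_1 = 55*-820 + -93*-485 = 5
  c_2 = -42*-820 + 71*-485 = 5
Base-7 expansion of each c_i:
  c_1 = 5 = 5·7^0
  c_2 = 5 = 5·7^0
p-restricted factor λ_0 = (5, 5)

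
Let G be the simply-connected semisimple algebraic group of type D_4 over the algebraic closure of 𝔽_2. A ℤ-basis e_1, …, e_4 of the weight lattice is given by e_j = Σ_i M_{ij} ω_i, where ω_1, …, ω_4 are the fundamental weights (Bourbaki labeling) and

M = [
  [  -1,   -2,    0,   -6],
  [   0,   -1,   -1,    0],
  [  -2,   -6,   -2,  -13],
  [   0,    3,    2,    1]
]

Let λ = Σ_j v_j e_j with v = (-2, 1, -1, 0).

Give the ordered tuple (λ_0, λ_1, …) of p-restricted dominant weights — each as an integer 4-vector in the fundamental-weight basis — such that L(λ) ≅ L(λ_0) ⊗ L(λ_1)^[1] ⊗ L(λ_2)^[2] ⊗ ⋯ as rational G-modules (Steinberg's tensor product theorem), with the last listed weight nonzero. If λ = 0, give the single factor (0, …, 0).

((0, 0, 0, 1),)

ω-coordinates c = M·v, v = (-2, 1, -1, 0):
  c_1 = (-1)·(-2) + (-2)·(1) + (0)·(-1) + (-6)·(0) = 0
  c_2 = (0)·(-2) + (-1)·(1) + (-1)·(-1) + 0·0 = 0
  c_3 = (-2)·(-2) + (-6)·(1) + (-2)·(-1) + (-13)·(0) = 0
  c_4 = (0)·(-2) + 3·1 + (2)·(-1) + 1·0 = 1
Writing each c_i in base p = 2:
  c_1 = 0
  c_2 = 0
  c_3 = 0
  c_4 = 1 = 1·2^0
p-restricted factor λ_0 = (0, 0, 0, 1)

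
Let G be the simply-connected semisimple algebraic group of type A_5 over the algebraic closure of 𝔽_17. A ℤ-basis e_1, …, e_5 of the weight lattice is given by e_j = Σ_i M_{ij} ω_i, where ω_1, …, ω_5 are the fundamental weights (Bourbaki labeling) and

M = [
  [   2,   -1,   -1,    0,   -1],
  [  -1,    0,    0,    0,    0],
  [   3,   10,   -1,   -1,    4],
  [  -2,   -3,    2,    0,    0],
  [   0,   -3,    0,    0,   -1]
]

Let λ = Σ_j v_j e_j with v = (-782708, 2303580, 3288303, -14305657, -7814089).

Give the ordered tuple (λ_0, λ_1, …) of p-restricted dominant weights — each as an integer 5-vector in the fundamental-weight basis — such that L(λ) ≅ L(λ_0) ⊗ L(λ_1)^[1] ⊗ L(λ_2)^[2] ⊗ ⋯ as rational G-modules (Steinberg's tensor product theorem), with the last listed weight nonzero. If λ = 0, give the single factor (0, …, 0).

((12, 11, 10, 6, 3), (10, 5, 8, 8, 13), (11, 5, 5, 10, 14), (14, 6, 6, 12, 13), (7, 9, 5, 14, 10))

Compute c_i = Σ_j M_{ij} v_j with v = (-782708, 2303580, 3288303, -14305657, -7814089):
  c_1 = (2)·(-782708) + (-1)·(2303580) + (-1)·(3288303) + (0)·(-14305657) + (-1)·(-7814089) = 656790
  c_2 = (-1)·(-782708) + 0·2303580 + 0·3288303 + (0)·(-14305657) + (0)·(-7814089) = 782708
  c_3 = (3)·(-782708) + 10·2303580 + (-1)·(3288303) + (-1)·(-14305657) + (4)·(-7814089) = 448674
  c_4 = (-2)·(-782708) + (-3)·(2303580) + 2·3288303 + (0)·(-14305657) + (0)·(-7814089) = 1231282
  c_5 = (0)·(-782708) + (-3)·(2303580) + 0·3288303 + (0)·(-14305657) + (-1)·(-7814089) = 903349
p = 17; digits c_i = Σ_j d_{ij}·17^j, 0 ≤ d_{ij} < 17:
  c_1 = 656790 = 12·17^0 + 10·17^1 + 11·17^2 + 14·17^3 + 7·17^4
  c_2 = 782708 = 11·17^0 + 5·17^1 + 5·17^2 + 6·17^3 + 9·17^4
  c_3 = 448674 = 10·17^0 + 8·17^1 + 5·17^2 + 6·17^3 + 5·17^4
  c_4 = 1231282 = 6·17^0 + 8·17^1 + 10·17^2 + 12·17^3 + 14·17^4
  c_5 = 903349 = 3·17^0 + 13·17^1 + 14·17^2 + 13·17^3 + 10·17^4
p-restricted factor λ_0 = (12, 11, 10, 6, 3)
p-restricted factor λ_1 = (10, 5, 8, 8, 13)
p-restricted factor λ_2 = (11, 5, 5, 10, 14)
p-restricted factor λ_3 = (14, 6, 6, 12, 13)
p-restricted factor λ_4 = (7, 9, 5, 14, 10)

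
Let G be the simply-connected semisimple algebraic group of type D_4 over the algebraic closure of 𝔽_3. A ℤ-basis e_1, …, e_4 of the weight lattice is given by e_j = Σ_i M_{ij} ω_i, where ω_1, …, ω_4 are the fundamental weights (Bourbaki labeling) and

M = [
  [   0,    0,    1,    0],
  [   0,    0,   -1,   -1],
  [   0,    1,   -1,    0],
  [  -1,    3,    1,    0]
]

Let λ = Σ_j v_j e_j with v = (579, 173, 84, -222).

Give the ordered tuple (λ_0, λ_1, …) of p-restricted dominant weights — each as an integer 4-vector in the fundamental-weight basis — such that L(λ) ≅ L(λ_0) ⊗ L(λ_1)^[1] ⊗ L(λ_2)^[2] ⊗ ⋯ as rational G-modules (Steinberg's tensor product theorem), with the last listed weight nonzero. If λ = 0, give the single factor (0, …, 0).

((0, 0, 2, 0), (1, 1, 2, 2), (0, 0, 0, 2), (0, 2, 0, 0), (1, 1, 1, 0))

ω-coordinates c = M·v, v = (579, 173, 84, -222):
  c_1 = 0·579 + 0·173 + 1·84 + (0)·(-222) = 84
  c_2 = 0·579 + 0·173 + (-1)·(84) + (-1)·(-222) = 138
  c_3 = 0·579 + 1·173 + (-1)·(84) + (0)·(-222) = 89
  c_4 = (-1)·(579) + 3·173 + 1·84 + (0)·(-222) = 24
p = 3; digits c_i = Σ_j d_{ij}·3^j, 0 ≤ d_{ij} < 3:
  c_1 = 84 = 0·3^0 + 1·3^1 + 0·3^2 + 0·3^3 + 1·3^4
  c_2 = 138 = 0·3^0 + 1·3^1 + 0·3^2 + 2·3^3 + 1·3^4
  c_3 = 89 = 2·3^0 + 2·3^1 + 0·3^2 + 0·3^3 + 1·3^4
  c_4 = 24 = 0·3^0 + 2·3^1 + 2·3^2
Factor λ_0 = (0, 0, 2, 0)
Factor λ_1 = (1, 1, 2, 2)
Factor λ_2 = (0, 0, 0, 2)
Factor λ_3 = (0, 2, 0, 0)
Factor λ_4 = (1, 1, 1, 0)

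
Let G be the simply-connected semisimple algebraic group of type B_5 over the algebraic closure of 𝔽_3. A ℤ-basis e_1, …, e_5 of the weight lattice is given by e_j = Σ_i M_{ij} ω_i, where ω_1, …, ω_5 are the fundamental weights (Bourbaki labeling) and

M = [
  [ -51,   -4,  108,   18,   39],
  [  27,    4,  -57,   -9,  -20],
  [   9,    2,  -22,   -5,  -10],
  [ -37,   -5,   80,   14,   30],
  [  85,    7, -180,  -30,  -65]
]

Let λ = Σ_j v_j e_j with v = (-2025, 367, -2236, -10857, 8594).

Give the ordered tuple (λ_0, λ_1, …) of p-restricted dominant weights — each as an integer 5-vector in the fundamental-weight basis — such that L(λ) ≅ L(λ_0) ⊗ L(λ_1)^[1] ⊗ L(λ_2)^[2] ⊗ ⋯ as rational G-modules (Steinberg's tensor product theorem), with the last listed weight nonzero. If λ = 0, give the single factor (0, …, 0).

ω-coordinates c = M·v, v = (-2025, 367, -2236, -10857, 8594):
  c_1 = (-51)·(-2025) + (-4)·(367) + (108)·(-2236) + (18)·(-10857) + (39)·(8594) = 59
  c_2 = (27)·(-2025) + (4)·(367) + (-57)·(-2236) + (-9)·(-10857) + (-20)·(8594) = 78
  c_3 = (9)·(-2025) + (2)·(367) + (-22)·(-2236) + (-5)·(-10857) + (-10)·(8594) = 46
  c_4 = (-37)·(-2025) + (-5)·(367) + (80)·(-2236) + (14)·(-10857) + (30)·(8594) = 32
  c_5 = (85)·(-2025) + (7)·(367) + (-180)·(-2236) + (-30)·(-10857) + (-65)·(8594) = 24
Writing each c_i in base p = 3:
  c_1 = 59 = 2·3^0 + 1·3^1 + 0·3^2 + 2·3^3
  c_2 = 78 = 0·3^0 + 2·3^1 + 2·3^2 + 2·3^3
  c_3 = 46 = 1·3^0 + 0·3^1 + 2·3^2 + 1·3^3
  c_4 = 32 = 2·3^0 + 1·3^1 + 0·3^2 + 1·3^3
  c_5 = 24 = 0·3^0 + 2·3^1 + 2·3^2
λ_0 = (2, 0, 1, 2, 0)
λ_1 = (1, 2, 0, 1, 2)
λ_2 = (0, 2, 2, 0, 2)
λ_3 = (2, 2, 1, 1, 0)

((2, 0, 1, 2, 0), (1, 2, 0, 1, 2), (0, 2, 2, 0, 2), (2, 2, 1, 1, 0))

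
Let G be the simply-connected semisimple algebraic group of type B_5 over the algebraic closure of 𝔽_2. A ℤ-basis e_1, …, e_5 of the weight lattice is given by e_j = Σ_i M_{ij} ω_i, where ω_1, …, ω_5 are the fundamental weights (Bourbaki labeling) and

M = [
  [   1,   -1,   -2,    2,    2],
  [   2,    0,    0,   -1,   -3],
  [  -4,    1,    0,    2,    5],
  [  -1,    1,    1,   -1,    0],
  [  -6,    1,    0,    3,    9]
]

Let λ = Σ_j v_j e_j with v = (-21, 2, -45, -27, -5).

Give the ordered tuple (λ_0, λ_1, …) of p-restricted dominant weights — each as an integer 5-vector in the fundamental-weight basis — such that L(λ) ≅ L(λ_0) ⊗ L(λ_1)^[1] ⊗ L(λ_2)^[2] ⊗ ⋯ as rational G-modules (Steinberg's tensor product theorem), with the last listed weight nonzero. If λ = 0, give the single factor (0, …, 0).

((1, 0, 1, 1, 0), (1, 0, 1, 0, 1), (0, 0, 1, 1, 0))

Compute c_i = Σ_j M_{ij} v_j with v = (-21, 2, -45, -27, -5):
  c_1 = (1)·(-21) + (-1)·(2) + (-2)·(-45) + (2)·(-27) + (2)·(-5) = 3
  c_2 = (2)·(-21) + (0)·(2) + (0)·(-45) + (-1)·(-27) + (-3)·(-5) = 0
  c_3 = (-4)·(-21) + (1)·(2) + (0)·(-45) + (2)·(-27) + (5)·(-5) = 7
  c_4 = (-1)·(-21) + (1)·(2) + (1)·(-45) + (-1)·(-27) + (0)·(-5) = 5
  c_5 = (-6)·(-21) + (1)·(2) + (0)·(-45) + (3)·(-27) + (9)·(-5) = 2
p = 2; digits c_i = Σ_j d_{ij}·2^j, 0 ≤ d_{ij} < 2:
  c_1 = 3 = 1·2^0 + 1·2^1
  c_2 = 0
  c_3 = 7 = 1·2^0 + 1·2^1 + 1·2^2
  c_4 = 5 = 1·2^0 + 0·2^1 + 1·2^2
  c_5 = 2 = 0·2^0 + 1·2^1
p-restricted factor λ_0 = (1, 0, 1, 1, 0)
p-restricted factor λ_1 = (1, 0, 1, 0, 1)
p-restricted factor λ_2 = (0, 0, 1, 1, 0)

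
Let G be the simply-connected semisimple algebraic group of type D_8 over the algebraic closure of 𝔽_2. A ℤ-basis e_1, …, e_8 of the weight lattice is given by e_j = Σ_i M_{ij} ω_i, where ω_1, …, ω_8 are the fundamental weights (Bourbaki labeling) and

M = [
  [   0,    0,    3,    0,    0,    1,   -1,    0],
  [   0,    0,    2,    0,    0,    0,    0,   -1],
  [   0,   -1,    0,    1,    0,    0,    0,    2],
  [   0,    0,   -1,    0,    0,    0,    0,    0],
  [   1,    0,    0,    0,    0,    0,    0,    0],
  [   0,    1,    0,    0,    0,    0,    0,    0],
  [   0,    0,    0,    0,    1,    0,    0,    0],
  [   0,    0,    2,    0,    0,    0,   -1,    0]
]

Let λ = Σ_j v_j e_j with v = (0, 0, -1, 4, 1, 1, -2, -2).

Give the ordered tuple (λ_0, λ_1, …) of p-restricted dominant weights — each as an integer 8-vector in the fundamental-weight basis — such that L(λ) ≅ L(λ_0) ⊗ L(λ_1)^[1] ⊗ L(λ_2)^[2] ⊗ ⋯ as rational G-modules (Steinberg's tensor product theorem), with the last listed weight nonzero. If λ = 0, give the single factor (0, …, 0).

ω-coordinates c = M·v, v = (0, 0, -1, 4, 1, 1, -2, -2):
  c_1 = 0·0 + 0·0 + (3)·(-1) + 0·4 + 0·1 + 1·1 + (-1)·(-2) + (0)·(-2) = 0
  c_2 = 0·0 + 0·0 + (2)·(-1) + 0·4 + 0·1 + 0·1 + (0)·(-2) + (-1)·(-2) = 0
  c_3 = 0·0 + (-1)·(0) + (0)·(-1) + 1·4 + 0·1 + 0·1 + (0)·(-2) + (2)·(-2) = 0
  c_4 = 0·0 + 0·0 + (-1)·(-1) + 0·4 + 0·1 + 0·1 + (0)·(-2) + (0)·(-2) = 1
  c_5 = 1·0 + 0·0 + (0)·(-1) + 0·4 + 0·1 + 0·1 + (0)·(-2) + (0)·(-2) = 0
  c_6 = 0·0 + 1·0 + (0)·(-1) + 0·4 + 0·1 + 0·1 + (0)·(-2) + (0)·(-2) = 0
  c_7 = 0·0 + 0·0 + (0)·(-1) + 0·4 + 1·1 + 0·1 + (0)·(-2) + (0)·(-2) = 1
  c_8 = 0·0 + 0·0 + (2)·(-1) + 0·4 + 0·1 + 0·1 + (-1)·(-2) + (0)·(-2) = 0
p = 2; digits c_i = Σ_j d_{ij}·2^j, 0 ≤ d_{ij} < 2:
  c_1 = 0
  c_2 = 0
  c_3 = 0
  c_4 = 1 = 1·2^0
  c_5 = 0
  c_6 = 0
  c_7 = 1 = 1·2^0
  c_8 = 0
Factor λ_0 = (0, 0, 0, 1, 0, 0, 1, 0)

((0, 0, 0, 1, 0, 0, 1, 0),)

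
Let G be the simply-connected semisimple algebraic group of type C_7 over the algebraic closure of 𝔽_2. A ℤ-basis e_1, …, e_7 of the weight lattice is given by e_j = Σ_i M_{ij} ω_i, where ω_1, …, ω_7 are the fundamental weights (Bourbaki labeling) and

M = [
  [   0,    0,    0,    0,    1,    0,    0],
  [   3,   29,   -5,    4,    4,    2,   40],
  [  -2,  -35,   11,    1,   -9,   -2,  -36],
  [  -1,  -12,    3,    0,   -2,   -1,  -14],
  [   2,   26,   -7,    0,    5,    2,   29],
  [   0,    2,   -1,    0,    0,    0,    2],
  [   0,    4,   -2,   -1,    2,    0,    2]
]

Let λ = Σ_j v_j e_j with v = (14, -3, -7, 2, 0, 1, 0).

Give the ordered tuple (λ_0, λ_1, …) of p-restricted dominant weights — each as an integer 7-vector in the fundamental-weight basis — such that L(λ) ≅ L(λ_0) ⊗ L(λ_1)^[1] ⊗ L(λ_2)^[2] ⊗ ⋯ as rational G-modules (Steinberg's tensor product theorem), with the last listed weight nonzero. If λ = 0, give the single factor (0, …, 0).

((0, 0, 0, 0, 1, 1, 0),)

Converting to the ω-basis (c_i = row i of M dotted with v = (14, -3, -7, 2, 0, 1, 0)):
  c_1 = 0*14 + 0*-3 + 0*-7 + 0*2 + 1*0 + 0*1 + 0*0 = 0
  c_2 = 3*14 + 29*-3 + -5*-7 + 4*2 + 4*0 + 2*1 + 40*0 = 0
  c_3 = -2*14 + -35*-3 + 11*-7 + 1*2 + -9*0 + -2*1 + -36*0 = 0
  c_4 = -1*14 + -12*-3 + 3*-7 + 0*2 + -2*0 + -1*1 + -14*0 = 0
  c_5 = 2*14 + 26*-3 + -7*-7 + 0*2 + 5*0 + 2*1 + 29*0 = 1
  c_6 = 0*14 + 2*-3 + -1*-7 + 0*2 + 0*0 + 0*1 + 2*0 = 1
  c_7 = 0*14 + 4*-3 + -2*-7 + -1*2 + 2*0 + 0*1 + 2*0 = 0
Base-2 expansion of each c_i:
  c_1 = 0
  c_2 = 0
  c_3 = 0
  c_4 = 0
  c_5 = 1 = 1·2^0
  c_6 = 1 = 1·2^0
  c_7 = 0
p-restricted factor λ_0 = (0, 0, 0, 0, 1, 1, 0)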